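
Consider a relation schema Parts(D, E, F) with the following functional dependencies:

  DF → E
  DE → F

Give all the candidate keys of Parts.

Attribute D never appears on the right-hand side of any dependency, so D must belong to every candidate key.
{D}⁺ = {D}, which is not all of the schema, so we must add further attributes.
{D, E}⁺: DE→F adds F → {D, E, F}. Minimal: {E}⁺ = {E}; {D}⁺ = {D} — none reach the full schema.
{D, F}⁺: DF→E adds E → {D, E, F}. Minimal: {F}⁺ = {F}; {D}⁺ = {D} — none reach the full schema.
Any other superkey contains one of these as a subset, so there are no further candidate keys.

DE, DF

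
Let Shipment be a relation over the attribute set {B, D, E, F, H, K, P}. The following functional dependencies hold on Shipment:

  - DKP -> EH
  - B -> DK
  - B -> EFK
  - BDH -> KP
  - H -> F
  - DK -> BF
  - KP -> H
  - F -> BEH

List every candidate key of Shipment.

{B}⁺: B→DK adds D, K; B→EFK adds E, F; F→BEH adds H; BDH→KP adds P → {B, D, E, F, H, K, P}.
{F}⁺: F→BEH adds B, E, H; B→DK adds D, K; BDH→KP adds P → {B, D, E, F, H, K, P}.
{H}⁺: H→F adds F; F→BEH adds B, E; B→DK adds D, K; BDH→KP adds P → {B, D, E, F, H, K, P}.
{D, K}⁺: DK→BF adds B, F; F→BEH adds E, H; BDH→KP adds P → {B, D, E, F, H, K, P}. Minimal: {K}⁺ = {K}; {D}⁺ = {D} — none reach the full schema.
{K, P}⁺: KP→H adds H; H→F adds F; F→BEH adds B, E; B→DK adds D → {B, D, E, F, H, K, P}. Minimal: {P}⁺ = {P}; {K}⁺ = {K} — none reach the full schema.

B, F, H, DK, KP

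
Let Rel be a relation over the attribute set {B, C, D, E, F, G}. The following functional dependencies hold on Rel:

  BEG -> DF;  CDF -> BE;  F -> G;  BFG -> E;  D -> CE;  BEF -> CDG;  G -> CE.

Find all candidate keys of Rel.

{B, F}; {B, G}; {D, F}

{B, F}⁺: F→G adds G; BFG→E adds E; BEF→CDG adds C, D → {B, C, D, E, F, G}. Minimal: {F}⁺ = {C, E, F, G}; {B}⁺ = {B} — none reach the full schema.
{B, G}⁺: G→CE adds C, E; BEG→DF adds D, F → {B, C, D, E, F, G}. Minimal: {G}⁺ = {C, E, G}; {B}⁺ = {B} — none reach the full schema.
{D, F}⁺: F→G adds G; D→CE adds C, E; CDF→BE adds B → {B, C, D, E, F, G}. Minimal: {F}⁺ = {C, E, F, G}; {D}⁺ = {C, D, E} — none reach the full schema.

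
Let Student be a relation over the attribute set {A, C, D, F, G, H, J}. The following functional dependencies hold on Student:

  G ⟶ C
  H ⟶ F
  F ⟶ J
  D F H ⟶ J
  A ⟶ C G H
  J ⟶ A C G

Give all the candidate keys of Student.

AD, DF, DH, DJ

Attribute D never appears on the right-hand side of any dependency, so D must belong to every candidate key.
{D}⁺ = {D}, which is not all of the schema, so we must add further attributes.
{A, D}⁺: A→CGH adds C, G, H; H→F adds F; F→J adds J → {A, C, D, F, G, H, J}. Minimal: {D}⁺ = {D}; {A}⁺ = {A, C, F, G, H, J} — none reach the full schema.
{D, F}⁺: F→J adds J; J→ACG adds A, C, G; A→CGH adds H → {A, C, D, F, G, H, J}. Minimal: {F}⁺ = {A, C, F, G, H, J}; {D}⁺ = {D} — none reach the full schema.
{D, H}⁺: H→F adds F; F→J adds J; J→ACG adds A, C, G → {A, C, D, F, G, H, J}. Minimal: {H}⁺ = {A, C, F, G, H, J}; {D}⁺ = {D} — none reach the full schema.
{D, J}⁺: J→ACG adds A, C, G; A→CGH adds H; H→F adds F → {A, C, D, F, G, H, J}. Minimal: {J}⁺ = {A, C, F, G, H, J}; {D}⁺ = {D} — none reach the full schema.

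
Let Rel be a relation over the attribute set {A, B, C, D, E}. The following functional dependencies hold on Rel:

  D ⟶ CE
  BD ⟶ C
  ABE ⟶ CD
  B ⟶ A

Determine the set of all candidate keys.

{B, D}⁺: D→CE adds C, E; B→A adds A → {A, B, C, D, E}. Minimal: {D}⁺ = {C, D, E}; {B}⁺ = {A, B} — none reach the full schema.
{B, E}⁺: B→A adds A; ABE→CD adds C, D → {A, B, C, D, E}. Minimal: {E}⁺ = {E}; {B}⁺ = {A, B} — none reach the full schema.

{B, D}, {B, E}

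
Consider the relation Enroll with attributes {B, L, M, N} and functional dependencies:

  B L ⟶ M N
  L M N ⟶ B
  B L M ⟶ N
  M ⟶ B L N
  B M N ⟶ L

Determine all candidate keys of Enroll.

{M}⁺: M→BLN adds B, L, N → {B, L, M, N}.
{B, L}⁺: BL→MN adds M, N → {B, L, M, N}. Minimal: {L}⁺ = {L}; {B}⁺ = {B} — none reach the full schema.

{M}, {B, L}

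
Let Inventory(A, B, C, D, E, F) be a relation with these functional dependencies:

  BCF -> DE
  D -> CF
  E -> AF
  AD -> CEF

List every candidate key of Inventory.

Attribute B never appears on the right-hand side of any dependency, so B must belong to every candidate key.
{B}⁺ = {B}, which is not all of the schema, so we must add further attributes.
{B, D}⁺: D→CF adds C, F; BCF→DE adds E; E→AF adds A → {A, B, C, D, E, F}. Minimal: {D}⁺ = {C, D, F}; {B}⁺ = {B} — none reach the full schema.
{B, C, E}⁺: E→AF adds A, F; BCF→DE adds D → {A, B, C, D, E, F}. Minimal: {C, E}⁺ = {A, C, E, F}; {B, E}⁺ = {A, B, E, F}; {B, C}⁺ = {B, C} — none reach the full schema.
{B, C, F}⁺: BCF→DE adds D, E; E→AF adds A → {A, B, C, D, E, F}. Minimal: {C, F}⁺ = {C, F}; {B, F}⁺ = {B, F}; {B, C}⁺ = {B, C} — none reach the full schema.
Any other superkey contains one of these as a subset, so there are no further candidate keys.

{B, D}, {B, C, E}, {B, C, F}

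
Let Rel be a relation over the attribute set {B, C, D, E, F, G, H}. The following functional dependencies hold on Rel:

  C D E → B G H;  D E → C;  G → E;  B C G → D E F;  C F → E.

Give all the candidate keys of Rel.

{D, E}, {D, G}, {B, C, G}, {C, D, F}

{D, E}⁺: DE→C adds C; CDE→BGH adds B, G, H; BCG→DEF adds F → {B, C, D, E, F, G, H}.
{D, G}⁺: G→E adds E; DE→C adds C; CDE→BGH adds B, H; BCG→DEF adds F → {B, C, D, E, F, G, H}.
{B, C, G}⁺: G→E adds E; BCG→DEF adds D, F; CDE→BGH adds H → {B, C, D, E, F, G, H}.
{C, D, F}⁺: CF→E adds E; CDE→BGH adds B, G, H → {B, C, D, E, F, G, H}.
Any other superkey contains one of these as a subset, so there are no further candidate keys.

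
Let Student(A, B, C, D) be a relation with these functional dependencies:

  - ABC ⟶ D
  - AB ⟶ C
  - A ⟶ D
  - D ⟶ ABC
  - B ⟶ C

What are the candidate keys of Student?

{A}⁺: A→D adds D; D→ABC adds B, C → {A, B, C, D}.
{D}⁺: D→ABC adds A, B, C → {A, B, C, D}.

{A}, {D}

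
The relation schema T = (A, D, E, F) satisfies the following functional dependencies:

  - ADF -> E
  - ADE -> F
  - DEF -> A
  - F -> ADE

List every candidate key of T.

{F}, {A, D, E}

{F}⁺: F→ADE adds A, D, E → {A, D, E, F}.
{A, D, E}⁺: ADE→F adds F → {A, D, E, F}. Minimal: {D, E}⁺ = {D, E}; {A, E}⁺ = {A, E}; {A, D}⁺ = {A, D} — none reach the full schema.
Any other superkey contains one of these as a subset, so there are no further candidate keys.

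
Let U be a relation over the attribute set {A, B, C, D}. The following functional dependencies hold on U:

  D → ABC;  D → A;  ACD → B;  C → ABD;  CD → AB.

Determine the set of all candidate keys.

{C}⁺: C→ABD adds A, B, D → {A, B, C, D}.
{D}⁺: D→ABC adds A, B, C → {A, B, C, D}.
Any other superkey contains one of these as a subset, so there are no further candidate keys.

{C}; {D}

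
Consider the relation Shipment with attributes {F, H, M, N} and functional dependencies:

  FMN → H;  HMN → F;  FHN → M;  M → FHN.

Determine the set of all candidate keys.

{M}⁺: M→FHN adds F, H, N → {F, H, M, N}.
{F, H, N}⁺: FHN→M adds M → {F, H, M, N}. Minimal: {H, N}⁺ = {H, N}; {F, N}⁺ = {F, N}; {F, H}⁺ = {F, H} — none reach the full schema.
Any other superkey contains one of these as a subset, so there are no further candidate keys.

M, FHN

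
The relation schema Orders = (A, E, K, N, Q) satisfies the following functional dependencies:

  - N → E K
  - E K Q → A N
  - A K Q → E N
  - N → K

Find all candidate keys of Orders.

Attribute Q never appears on the right-hand side of any dependency, so Q must belong to every candidate key.
{Q}⁺ = {Q}, which is not all of the schema, so we must add further attributes.
{N, Q}⁺: N→EK adds E, K; EKQ→AN adds A → {A, E, K, N, Q}. Minimal: {Q}⁺ = {Q}; {N}⁺ = {E, K, N} — none reach the full schema.
{A, K, Q}⁺: AKQ→EN adds E, N → {A, E, K, N, Q}. Minimal: {K, Q}⁺ = {K, Q}; {A, Q}⁺ = {A, Q}; {A, K}⁺ = {A, K} — none reach the full schema.
{E, K, Q}⁺: EKQ→AN adds A, N → {A, E, K, N, Q}. Minimal: {K, Q}⁺ = {K, Q}; {E, Q}⁺ = {E, Q}; {E, K}⁺ = {E, K} — none reach the full schema.
Any other superkey contains one of these as a subset, so there are no further candidate keys.

{N, Q}, {A, K, Q}, {E, K, Q}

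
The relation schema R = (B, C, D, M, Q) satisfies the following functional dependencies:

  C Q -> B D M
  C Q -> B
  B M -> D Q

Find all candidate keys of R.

{C, Q}, {B, C, M}

Attribute C never appears on the right-hand side of any dependency, so C must belong to every candidate key.
{C}⁺ = {C}, which is not all of the schema, so we must add further attributes.
{C, Q}⁺: CQ→BDM adds B, D, M → {B, C, D, M, Q}. Minimal: {Q}⁺ = {Q}; {C}⁺ = {C} — none reach the full schema.
{B, C, M}⁺: BM→DQ adds D, Q → {B, C, D, M, Q}. Minimal: {C, M}⁺ = {C, M}; {B, M}⁺ = {B, D, M, Q}; {B, C}⁺ = {B, C} — none reach the full schema.
Any other superkey contains one of these as a subset, so there are no further candidate keys.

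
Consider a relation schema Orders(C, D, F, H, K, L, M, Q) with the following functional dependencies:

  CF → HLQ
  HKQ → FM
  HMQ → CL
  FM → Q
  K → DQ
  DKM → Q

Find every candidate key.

Attribute K never appears on the right-hand side of any dependency, so K must belong to every candidate key.
{K}⁺ = {D, K, Q}, which is not all of the schema, so we must add further attributes.
{H, K}⁺: K→DQ adds D, Q; HKQ→FM adds F, M; HMQ→CL adds C, L → {C, D, F, H, K, L, M, Q}. Minimal: {K}⁺ = {D, K, Q}; {H}⁺ = {H} — none reach the full schema.
{C, F, K}⁺: CF→HLQ adds H, L, Q; HKQ→FM adds M; K→DQ adds D → {C, D, F, H, K, L, M, Q}. Minimal: {F, K}⁺ = {D, F, K, Q}; {C, K}⁺ = {C, D, K, Q}; {C, F}⁺ = {C, F, H, L, Q} — none reach the full schema.

{H, K}, {C, F, K}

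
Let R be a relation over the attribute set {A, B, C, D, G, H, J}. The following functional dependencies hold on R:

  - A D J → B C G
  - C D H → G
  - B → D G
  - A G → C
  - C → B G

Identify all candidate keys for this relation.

ABHJ; ACHJ; ADHJ; AGHJ

Attributes A, H, J never appear on any right-hand side, so every candidate key must contain {A, H, J}.
{A, H, J}⁺ = {A, H, J}, which is not all of the schema, so we must add further attributes.
{A, B, H, J}⁺: B→DG adds D, G; AG→C adds C → {A, B, C, D, G, H, J}.
{A, C, H, J}⁺: C→BG adds B, G; B→DG adds D → {A, B, C, D, G, H, J}.
{A, D, H, J}⁺: ADJ→BCG adds B, C, G → {A, B, C, D, G, H, J}.
{A, G, H, J}⁺: AG→C adds C; C→BG adds B; B→DG adds D → {A, B, C, D, G, H, J}.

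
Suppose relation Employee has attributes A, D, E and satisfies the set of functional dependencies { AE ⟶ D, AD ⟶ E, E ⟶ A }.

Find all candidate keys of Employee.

{E}⁺: E→A adds A; AE→D adds D → {A, D, E}.
{A, D}⁺: AD→E adds E → {A, D, E}.

(E); (A, D)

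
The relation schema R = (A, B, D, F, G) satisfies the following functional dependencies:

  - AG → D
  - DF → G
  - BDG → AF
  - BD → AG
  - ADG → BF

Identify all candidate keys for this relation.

{A, G}⁺: AG→D adds D; ADG→BF adds B, F → {A, B, D, F, G}. Minimal: {G}⁺ = {G}; {A}⁺ = {A} — none reach the full schema.
{B, D}⁺: BD→AG adds A, G; ADG→BF adds F → {A, B, D, F, G}. Minimal: {D}⁺ = {D}; {B}⁺ = {B} — none reach the full schema.
{A, D, F}⁺: DF→G adds G; ADG→BF adds B → {A, B, D, F, G}. Minimal: {D, F}⁺ = {D, F, G}; {A, F}⁺ = {A, F}; {A, D}⁺ = {A, D} — none reach the full schema.
Any other superkey contains one of these as a subset, so there are no further candidate keys.

{A, G}, {B, D}, {A, D, F}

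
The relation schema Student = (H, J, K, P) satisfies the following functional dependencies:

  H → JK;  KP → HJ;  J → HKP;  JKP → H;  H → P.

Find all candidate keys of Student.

{H}, {J}, {K, P}

{H}⁺: H→JK adds J, K; J→HKP adds P → {H, J, K, P}.
{J}⁺: J→HKP adds H, K, P → {H, J, K, P}.
{K, P}⁺: KP→HJ adds H, J → {H, J, K, P}. Minimal: {P}⁺ = {P}; {K}⁺ = {K} — none reach the full schema.
Any other superkey contains one of these as a subset, so there are no further candidate keys.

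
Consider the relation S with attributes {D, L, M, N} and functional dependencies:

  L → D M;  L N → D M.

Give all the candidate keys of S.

Attributes L, N never appear on any right-hand side, so every candidate key must contain {L, N}.
{L, N}⁺ = {D, L, M, N}, which is all of the schema, so {L, N} is the only candidate key.

LN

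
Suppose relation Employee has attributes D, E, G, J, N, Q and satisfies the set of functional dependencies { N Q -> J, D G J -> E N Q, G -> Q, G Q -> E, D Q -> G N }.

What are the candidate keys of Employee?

{D, G}; {D, Q}

Attribute D never appears on the right-hand side of any dependency, so D must belong to every candidate key.
{D}⁺ = {D}, which is not all of the schema, so we must add further attributes.
{D, G}⁺: G→Q adds Q; GQ→E adds E; DQ→GN adds N; NQ→J adds J → {D, E, G, J, N, Q}.
{D, Q}⁺: DQ→GN adds G, N; NQ→J adds J; DGJ→ENQ adds E → {D, E, G, J, N, Q}.
Any other superkey contains one of these as a subset, so there are no further candidate keys.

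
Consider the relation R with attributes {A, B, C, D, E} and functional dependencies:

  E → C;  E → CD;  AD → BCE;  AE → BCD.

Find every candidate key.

Attribute A never appears on the right-hand side of any dependency, so A must belong to every candidate key.
{A}⁺ = {A}, which is not all of the schema, so we must add further attributes.
{A, D}⁺: AD→BCE adds B, C, E → {A, B, C, D, E}. Minimal: {D}⁺ = {D}; {A}⁺ = {A} — none reach the full schema.
{A, E}⁺: E→C adds C; E→CD adds D; AD→BCE adds B → {A, B, C, D, E}. Minimal: {E}⁺ = {C, D, E}; {A}⁺ = {A} — none reach the full schema.
Any other superkey contains one of these as a subset, so there are no further candidate keys.

AD, AE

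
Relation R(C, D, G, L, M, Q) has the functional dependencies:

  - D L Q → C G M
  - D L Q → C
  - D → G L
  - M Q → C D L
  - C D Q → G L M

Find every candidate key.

{D, Q}⁺: D→GL adds G, L; DLQ→CGM adds C, M → {C, D, G, L, M, Q}. Minimal: {Q}⁺ = {Q}; {D}⁺ = {D, G, L} — none reach the full schema.
{M, Q}⁺: MQ→CDL adds C, D, L; CDQ→GLM adds G → {C, D, G, L, M, Q}. Minimal: {Q}⁺ = {Q}; {M}⁺ = {M} — none reach the full schema.
Any other superkey contains one of these as a subset, so there are no further candidate keys.

DQ, MQ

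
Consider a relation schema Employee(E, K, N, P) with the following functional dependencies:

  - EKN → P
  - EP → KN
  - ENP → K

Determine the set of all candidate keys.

Attribute E never appears on the right-hand side of any dependency, so E must belong to every candidate key.
{E}⁺ = {E}, which is not all of the schema, so we must add further attributes.
{E, P}⁺: EP→KN adds K, N → {E, K, N, P}.
{E, K, N}⁺: EKN→P adds P → {E, K, N, P}.
Any other superkey contains one of these as a subset, so there are no further candidate keys.

{E, P}; {E, K, N}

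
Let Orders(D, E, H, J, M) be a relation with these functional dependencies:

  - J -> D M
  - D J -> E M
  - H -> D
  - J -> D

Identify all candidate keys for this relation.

Attributes H, J never appear on any right-hand side, so every candidate key must contain {H, J}.
{H, J}⁺ = {D, E, H, J, M}, which is all of the schema, so {H, J} is the only candidate key.

{H, J}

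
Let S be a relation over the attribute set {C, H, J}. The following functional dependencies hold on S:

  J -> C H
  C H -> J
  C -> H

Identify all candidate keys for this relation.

{C}⁺: C→H adds H; CH→J adds J → {C, H, J}.
{J}⁺: J→CH adds C, H → {C, H, J}.
Any other superkey contains one of these as a subset, so there are no further candidate keys.

{C}, {J}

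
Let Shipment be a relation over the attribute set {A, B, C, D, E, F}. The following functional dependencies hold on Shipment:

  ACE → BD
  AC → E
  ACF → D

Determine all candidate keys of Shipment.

(A, C, F)

Attributes A, C, F never appear on any right-hand side, so every candidate key must contain {A, C, F}.
{A, C, F}⁺ = {A, B, C, D, E, F}, which is all of the schema, so {A, C, F} is the only candidate key.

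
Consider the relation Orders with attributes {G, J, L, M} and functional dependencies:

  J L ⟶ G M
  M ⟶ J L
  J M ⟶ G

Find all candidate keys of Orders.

{M}, {J, L}

{M}⁺: M→JL adds J, L; JM→G adds G → {G, J, L, M}.
{J, L}⁺: JL→GM adds G, M → {G, J, L, M}.
Any other superkey contains one of these as a subset, so there are no further candidate keys.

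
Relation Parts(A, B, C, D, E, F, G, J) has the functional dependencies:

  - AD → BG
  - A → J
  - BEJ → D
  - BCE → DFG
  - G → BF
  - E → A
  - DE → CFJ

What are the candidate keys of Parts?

BE, DE, EG

Attribute E never appears on the right-hand side of any dependency, so E must belong to every candidate key.
{E}⁺ = {A, E, J}, which is not all of the schema, so we must add further attributes.
{B, E}⁺: E→A adds A; A→J adds J; BEJ→D adds D; DE→CFJ adds C, F; AD→BG adds G → {A, B, C, D, E, F, G, J}. Minimal: {E}⁺ = {A, E, J}; {B}⁺ = {B} — none reach the full schema.
{D, E}⁺: E→A adds A; DE→CFJ adds C, F, J; AD→BG adds B, G → {A, B, C, D, E, F, G, J}. Minimal: {E}⁺ = {A, E, J}; {D}⁺ = {D} — none reach the full schema.
{E, G}⁺: G→BF adds B, F; E→A adds A; A→J adds J; BEJ→D adds D; DE→CFJ adds C → {A, B, C, D, E, F, G, J}. Minimal: {G}⁺ = {B, F, G}; {E}⁺ = {A, E, J} — none reach the full schema.
Any other superkey contains one of these as a subset, so there are no further candidate keys.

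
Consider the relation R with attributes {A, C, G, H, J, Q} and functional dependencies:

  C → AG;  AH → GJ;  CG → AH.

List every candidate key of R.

Attributes C, Q never appear on any right-hand side, so every candidate key must contain {C, Q}.
{C, Q}⁺ = {A, C, G, H, J, Q}, which is all of the schema, so {C, Q} is the only candidate key.

{C, Q}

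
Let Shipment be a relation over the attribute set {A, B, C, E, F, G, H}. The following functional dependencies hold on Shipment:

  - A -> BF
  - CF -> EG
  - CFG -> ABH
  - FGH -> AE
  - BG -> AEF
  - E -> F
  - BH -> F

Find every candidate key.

AC, CE, CF, BCG, BCH

Attribute C never appears on the right-hand side of any dependency, so C must belong to every candidate key.
{C}⁺ = {C}, which is not all of the schema, so we must add further attributes.
{A, C}⁺: A→BF adds B, F; CF→EG adds E, G; CFG→ABH adds H → {A, B, C, E, F, G, H}. Minimal: {C}⁺ = {C}; {A}⁺ = {A, B, F} — none reach the full schema.
{C, E}⁺: E→F adds F; CF→EG adds G; CFG→ABH adds A, B, H → {A, B, C, E, F, G, H}. Minimal: {E}⁺ = {E, F}; {C}⁺ = {C} — none reach the full schema.
{C, F}⁺: CF→EG adds E, G; CFG→ABH adds A, B, H → {A, B, C, E, F, G, H}. Minimal: {F}⁺ = {F}; {C}⁺ = {C} — none reach the full schema.
{B, C, G}⁺: BG→AEF adds A, E, F; CFG→ABH adds H → {A, B, C, E, F, G, H}. Minimal: {C, G}⁺ = {C, G}; {B, G}⁺ = {A, B, E, F, G}; {B, C}⁺ = {B, C} — none reach the full schema.
{B, C, H}⁺: BH→F adds F; CF→EG adds E, G; CFG→ABH adds A → {A, B, C, E, F, G, H}. Minimal: {C, H}⁺ = {C, H}; {B, H}⁺ = {B, F, H}; {B, C}⁺ = {B, C} — none reach the full schema.
Any other superkey contains one of these as a subset, so there are no further candidate keys.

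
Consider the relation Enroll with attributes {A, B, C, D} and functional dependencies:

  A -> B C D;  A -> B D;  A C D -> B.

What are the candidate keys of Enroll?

{A}⁺: A→BCD adds B, C, D → {A, B, C, D}.
No other minimal superkey exists.

{A}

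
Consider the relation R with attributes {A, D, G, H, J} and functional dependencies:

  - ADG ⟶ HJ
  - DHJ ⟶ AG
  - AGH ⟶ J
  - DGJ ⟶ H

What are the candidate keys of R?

(A, D, G), (D, G, J), (D, H, J)

Attribute D never appears on the right-hand side of any dependency, so D must belong to every candidate key.
{D}⁺ = {D}, which is not all of the schema, so we must add further attributes.
{A, D, G}⁺: ADG→HJ adds H, J → {A, D, G, H, J}. Minimal: {D, G}⁺ = {D, G}; {A, G}⁺ = {A, G}; {A, D}⁺ = {A, D} — none reach the full schema.
{D, G, J}⁺: DGJ→H adds H; DHJ→AG adds A → {A, D, G, H, J}. Minimal: {G, J}⁺ = {G, J}; {D, J}⁺ = {D, J}; {D, G}⁺ = {D, G} — none reach the full schema.
{D, H, J}⁺: DHJ→AG adds A, G → {A, D, G, H, J}. Minimal: {H, J}⁺ = {H, J}; {D, J}⁺ = {D, J}; {D, H}⁺ = {D, H} — none reach the full schema.
Any other superkey contains one of these as a subset, so there are no further candidate keys.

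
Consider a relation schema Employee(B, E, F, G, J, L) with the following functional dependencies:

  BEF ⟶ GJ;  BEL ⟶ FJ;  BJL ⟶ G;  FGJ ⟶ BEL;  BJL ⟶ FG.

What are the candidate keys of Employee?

{B, E, F}⁺: BEF→GJ adds G, J; FGJ→BEL adds L → {B, E, F, G, J, L}. Minimal: {E, F}⁺ = {E, F}; {B, F}⁺ = {B, F}; {B, E}⁺ = {B, E} — none reach the full schema.
{B, E, L}⁺: BEL→FJ adds F, J; BJL→G adds G → {B, E, F, G, J, L}. Minimal: {E, L}⁺ = {E, L}; {B, L}⁺ = {B, L}; {B, E}⁺ = {B, E} — none reach the full schema.
{B, J, L}⁺: BJL→G adds G; BJL→FG adds F; FGJ→BEL adds E → {B, E, F, G, J, L}. Minimal: {J, L}⁺ = {J, L}; {B, L}⁺ = {B, L}; {B, J}⁺ = {B, J} — none reach the full schema.
{F, G, J}⁺: FGJ→BEL adds B, E, L → {B, E, F, G, J, L}. Minimal: {G, J}⁺ = {G, J}; {F, J}⁺ = {F, J}; {F, G}⁺ = {F, G} — none reach the full schema.
Any other superkey contains one of these as a subset, so there are no further candidate keys.

{B, E, F}, {B, E, L}, {B, J, L}, {F, G, J}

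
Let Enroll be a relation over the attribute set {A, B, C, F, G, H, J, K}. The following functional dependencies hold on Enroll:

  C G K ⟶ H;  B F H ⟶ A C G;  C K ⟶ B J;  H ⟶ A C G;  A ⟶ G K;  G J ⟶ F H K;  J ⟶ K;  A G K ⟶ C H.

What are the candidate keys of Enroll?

{A}, {H}, {G, J}, {C, G, K}

{A}⁺: A→GK adds G, K; AGK→CH adds C, H; CK→BJ adds B, J; GJ→FHK adds F → {A, B, C, F, G, H, J, K}.
{H}⁺: H→ACG adds A, C, G; A→GK adds K; CK→BJ adds B, J; GJ→FHK adds F → {A, B, C, F, G, H, J, K}.
{G, J}⁺: GJ→FHK adds F, H, K; H→ACG adds A, C; CK→BJ adds B → {A, B, C, F, G, H, J, K}. Minimal: {J}⁺ = {J, K}; {G}⁺ = {G} — none reach the full schema.
{C, G, K}⁺: CGK→H adds H; CK→BJ adds B, J; H→ACG adds A; GJ→FHK adds F → {A, B, C, F, G, H, J, K}. Minimal: {G, K}⁺ = {G, K}; {C, K}⁺ = {B, C, J, K}; {C, G}⁺ = {C, G} — none reach the full schema.
Any other superkey contains one of these as a subset, so there are no further candidate keys.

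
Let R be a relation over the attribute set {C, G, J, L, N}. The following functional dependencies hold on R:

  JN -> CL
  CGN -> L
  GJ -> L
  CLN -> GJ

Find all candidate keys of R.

{J, N}, {C, G, N}, {C, L, N}

Attribute N never appears on the right-hand side of any dependency, so N must belong to every candidate key.
{N}⁺ = {N}, which is not all of the schema, so we must add further attributes.
{J, N}⁺: JN→CL adds C, L; CLN→GJ adds G → {C, G, J, L, N}. Minimal: {N}⁺ = {N}; {J}⁺ = {J} — none reach the full schema.
{C, G, N}⁺: CGN→L adds L; CLN→GJ adds J → {C, G, J, L, N}. Minimal: {G, N}⁺ = {G, N}; {C, N}⁺ = {C, N}; {C, G}⁺ = {C, G} — none reach the full schema.
{C, L, N}⁺: CLN→GJ adds G, J → {C, G, J, L, N}. Minimal: {L, N}⁺ = {L, N}; {C, N}⁺ = {C, N}; {C, L}⁺ = {C, L} — none reach the full schema.
Any other superkey contains one of these as a subset, so there are no further candidate keys.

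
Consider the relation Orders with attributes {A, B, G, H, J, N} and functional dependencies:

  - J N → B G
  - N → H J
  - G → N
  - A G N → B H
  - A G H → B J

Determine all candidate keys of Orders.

Attribute A never appears on the right-hand side of any dependency, so A must belong to every candidate key.
{A}⁺ = {A}, which is not all of the schema, so we must add further attributes.
{A, G}⁺: G→N adds N; AGN→BH adds B, H; AGH→BJ adds J → {A, B, G, H, J, N}. Minimal: {G}⁺ = {B, G, H, J, N}; {A}⁺ = {A} — none reach the full schema.
{A, N}⁺: N→HJ adds H, J; JN→BG adds B, G → {A, B, G, H, J, N}. Minimal: {N}⁺ = {B, G, H, J, N}; {A}⁺ = {A} — none reach the full schema.

AG; AN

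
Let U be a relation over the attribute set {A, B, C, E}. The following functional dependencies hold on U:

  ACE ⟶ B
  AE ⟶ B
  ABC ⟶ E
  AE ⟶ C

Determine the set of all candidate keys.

Attribute A never appears on the right-hand side of any dependency, so A must belong to every candidate key.
{A}⁺ = {A}, which is not all of the schema, so we must add further attributes.
{A, E}⁺: AE→B adds B; AE→C adds C → {A, B, C, E}. Minimal: {E}⁺ = {E}; {A}⁺ = {A} — none reach the full schema.
{A, B, C}⁺: ABC→E adds E → {A, B, C, E}. Minimal: {B, C}⁺ = {B, C}; {A, C}⁺ = {A, C}; {A, B}⁺ = {A, B} — none reach the full schema.
Any other superkey contains one of these as a subset, so there are no further candidate keys.

(A, E), (A, B, C)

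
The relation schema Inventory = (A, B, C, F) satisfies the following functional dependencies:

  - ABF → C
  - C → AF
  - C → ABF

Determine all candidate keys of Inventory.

{C}⁺: C→AF adds A, F; C→ABF adds B → {A, B, C, F}.
{A, B, F}⁺: ABF→C adds C → {A, B, C, F}. Minimal: {B, F}⁺ = {B, F}; {A, F}⁺ = {A, F}; {A, B}⁺ = {A, B} — none reach the full schema.
Any other superkey contains one of these as a subset, so there are no further candidate keys.

(C), (A, B, F)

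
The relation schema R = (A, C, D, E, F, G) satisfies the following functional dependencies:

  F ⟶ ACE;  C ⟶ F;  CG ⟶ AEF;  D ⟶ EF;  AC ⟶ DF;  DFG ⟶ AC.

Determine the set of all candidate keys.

{C, G}, {D, G}, {F, G}

{C, G}⁺: C→F adds F; CG→AEF adds A, E; AC→DF adds D → {A, C, D, E, F, G}. Minimal: {G}⁺ = {G}; {C}⁺ = {A, C, D, E, F} — none reach the full schema.
{D, G}⁺: D→EF adds E, F; DFG→AC adds A, C → {A, C, D, E, F, G}. Minimal: {G}⁺ = {G}; {D}⁺ = {A, C, D, E, F} — none reach the full schema.
{F, G}⁺: F→ACE adds A, C, E; AC→DF adds D → {A, C, D, E, F, G}. Minimal: {G}⁺ = {G}; {F}⁺ = {A, C, D, E, F} — none reach the full schema.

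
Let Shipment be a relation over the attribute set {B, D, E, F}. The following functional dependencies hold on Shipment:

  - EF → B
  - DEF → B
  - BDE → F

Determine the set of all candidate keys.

{B, D, E}⁺: BDE→F adds F → {B, D, E, F}. Minimal: {D, E}⁺ = {D, E}; {B, E}⁺ = {B, E}; {B, D}⁺ = {B, D} — none reach the full schema.
{D, E, F}⁺: EF→B adds B → {B, D, E, F}. Minimal: {E, F}⁺ = {B, E, F}; {D, F}⁺ = {D, F}; {D, E}⁺ = {D, E} — none reach the full schema.
Any other superkey contains one of these as a subset, so there are no further candidate keys.

{B, D, E}, {D, E, F}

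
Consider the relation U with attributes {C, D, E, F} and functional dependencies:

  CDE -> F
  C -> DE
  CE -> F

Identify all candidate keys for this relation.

(C)

Attribute C never appears on the right-hand side of any dependency, so C must belong to every candidate key.
{C}⁺ = {C, D, E, F}, which is all of the schema, so {C} is the only candidate key.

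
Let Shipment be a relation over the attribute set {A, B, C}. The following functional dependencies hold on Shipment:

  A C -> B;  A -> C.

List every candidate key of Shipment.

(A)

Attribute A never appears on the right-hand side of any dependency, so A must belong to every candidate key.
{A}⁺ = {A, B, C}, which is all of the schema, so {A} is the only candidate key.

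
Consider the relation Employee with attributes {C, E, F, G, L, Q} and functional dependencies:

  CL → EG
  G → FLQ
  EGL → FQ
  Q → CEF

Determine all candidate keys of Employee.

{G}⁺: G→FLQ adds F, L, Q; Q→CEF adds C, E → {C, E, F, G, L, Q}.
{C, L}⁺: CL→EG adds E, G; G→FLQ adds F, Q → {C, E, F, G, L, Q}. Minimal: {L}⁺ = {L}; {C}⁺ = {C} — none reach the full schema.
{L, Q}⁺: Q→CEF adds C, E, F; CL→EG adds G → {C, E, F, G, L, Q}. Minimal: {Q}⁺ = {C, E, F, Q}; {L}⁺ = {L} — none reach the full schema.

{G}, {C, L}, {L, Q}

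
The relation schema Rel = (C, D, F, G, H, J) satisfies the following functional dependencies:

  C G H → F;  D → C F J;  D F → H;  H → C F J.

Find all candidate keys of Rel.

(D, G)

Attributes D, G never appear on any right-hand side, so every candidate key must contain {D, G}.
{D, G}⁺ = {C, D, F, G, H, J}, which is all of the schema, so {D, G} is the only candidate key.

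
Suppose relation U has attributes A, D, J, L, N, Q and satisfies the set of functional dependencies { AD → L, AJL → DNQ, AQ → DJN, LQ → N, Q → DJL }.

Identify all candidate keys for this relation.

{A, Q}, {A, D, J}, {A, J, L}

Attribute A never appears on the right-hand side of any dependency, so A must belong to every candidate key.
{A}⁺ = {A}, which is not all of the schema, so we must add further attributes.
{A, Q}⁺: AQ→DJN adds D, J, N; Q→DJL adds L → {A, D, J, L, N, Q}.
{A, D, J}⁺: AD→L adds L; AJL→DNQ adds N, Q → {A, D, J, L, N, Q}.
{A, J, L}⁺: AJL→DNQ adds D, N, Q → {A, D, J, L, N, Q}.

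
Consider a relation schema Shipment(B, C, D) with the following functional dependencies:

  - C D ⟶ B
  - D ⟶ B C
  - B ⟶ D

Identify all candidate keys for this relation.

(B), (D)

{B}⁺: B→D adds D; D→BC adds C → {B, C, D}.
{D}⁺: D→BC adds B, C → {B, C, D}.
Any other superkey contains one of these as a subset, so there are no further candidate keys.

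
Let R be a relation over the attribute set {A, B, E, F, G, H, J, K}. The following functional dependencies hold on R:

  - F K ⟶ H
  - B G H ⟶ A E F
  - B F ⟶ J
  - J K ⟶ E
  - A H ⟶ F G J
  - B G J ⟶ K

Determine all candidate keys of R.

Attribute B never appears on the right-hand side of any dependency, so B must belong to every candidate key.
{B}⁺ = {B}, which is not all of the schema, so we must add further attributes.
{A, B, H}⁺: AH→FGJ adds F, G, J; BGJ→K adds K; BGH→AEF adds E → {A, B, E, F, G, H, J, K}. Minimal: {B, H}⁺ = {B, H}; {A, H}⁺ = {A, F, G, H, J}; {A, B}⁺ = {A, B} — none reach the full schema.
{B, F, G}⁺: BF→J adds J; BGJ→K adds K; FK→H adds H; BGH→AEF adds A, E → {A, B, E, F, G, H, J, K}. Minimal: {F, G}⁺ = {F, G}; {B, G}⁺ = {B, G}; {B, F}⁺ = {B, F, J} — none reach the full schema.
{B, G, H}⁺: BGH→AEF adds A, E, F; BF→J adds J; BGJ→K adds K → {A, B, E, F, G, H, J, K}. Minimal: {G, H}⁺ = {G, H}; {B, H}⁺ = {B, H}; {B, G}⁺ = {B, G} — none reach the full schema.
{A, B, F, K}⁺: FK→H adds H; BF→J adds J; JK→E adds E; AH→FGJ adds G → {A, B, E, F, G, H, J, K}. Minimal: {B, F, K}⁺ = {B, E, F, H, J, K}; {A, F, K}⁺ = {A, E, F, G, H, J, K}; {A, B, K}⁺ = {A, B, K}; … — none reach the full schema.
Any other superkey contains one of these as a subset, so there are no further candidate keys.

(A, B, H), (B, F, G), (B, G, H), (A, B, F, K)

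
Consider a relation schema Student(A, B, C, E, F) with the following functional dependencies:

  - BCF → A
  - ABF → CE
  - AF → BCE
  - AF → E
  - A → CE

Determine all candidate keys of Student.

Attribute F never appears on the right-hand side of any dependency, so F must belong to every candidate key.
{F}⁺ = {F}, which is not all of the schema, so we must add further attributes.
{A, F}⁺: AF→BCE adds B, C, E → {A, B, C, E, F}. Minimal: {F}⁺ = {F}; {A}⁺ = {A, C, E} — none reach the full schema.
{B, C, F}⁺: BCF→A adds A; ABF→CE adds E → {A, B, C, E, F}. Minimal: {C, F}⁺ = {C, F}; {B, F}⁺ = {B, F}; {B, C}⁺ = {B, C} — none reach the full schema.

(A, F), (B, C, F)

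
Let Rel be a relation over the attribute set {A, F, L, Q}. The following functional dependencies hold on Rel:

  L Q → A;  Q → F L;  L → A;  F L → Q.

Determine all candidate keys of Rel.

{Q}; {F, L}

{Q}⁺: Q→FL adds F, L; L→A adds A → {A, F, L, Q}.
{F, L}⁺: L→A adds A; FL→Q adds Q → {A, F, L, Q}. Minimal: {L}⁺ = {A, L}; {F}⁺ = {F} — none reach the full schema.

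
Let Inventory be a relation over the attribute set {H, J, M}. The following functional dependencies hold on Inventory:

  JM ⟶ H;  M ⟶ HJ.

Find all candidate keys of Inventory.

{M}

{M}⁺: M→HJ adds H, J → {H, J, M}.
No other minimal superkey exists.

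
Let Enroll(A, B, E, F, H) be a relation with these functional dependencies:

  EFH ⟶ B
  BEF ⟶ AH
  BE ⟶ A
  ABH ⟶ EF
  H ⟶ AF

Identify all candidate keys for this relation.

BH, EH, BEF

{B, H}⁺: H→AF adds A, F; ABH→EF adds E → {A, B, E, F, H}.
{E, H}⁺: H→AF adds A, F; EFH→B adds B → {A, B, E, F, H}.
{B, E, F}⁺: BEF→AH adds A, H → {A, B, E, F, H}.
Any other superkey contains one of these as a subset, so there are no further candidate keys.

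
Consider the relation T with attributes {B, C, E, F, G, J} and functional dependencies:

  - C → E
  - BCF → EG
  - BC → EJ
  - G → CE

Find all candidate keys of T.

Attributes B, F never appear on any right-hand side, so every candidate key must contain {B, F}.
{B, F}⁺ = {B, F}, which is not all of the schema, so we must add further attributes.
{B, C, F}⁺: C→E adds E; BCF→EG adds G; BC→EJ adds J → {B, C, E, F, G, J}.
{B, F, G}⁺: G→CE adds C, E; BC→EJ adds J → {B, C, E, F, G, J}.

(B, C, F), (B, F, G)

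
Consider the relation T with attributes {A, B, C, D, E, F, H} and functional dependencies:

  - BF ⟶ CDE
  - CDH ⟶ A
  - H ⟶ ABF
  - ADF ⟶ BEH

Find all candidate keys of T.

H, ABF, ADF

{H}⁺: H→ABF adds A, B, F; BF→CDE adds C, D, E → {A, B, C, D, E, F, H}.
{A, B, F}⁺: BF→CDE adds C, D, E; ADF→BEH adds H → {A, B, C, D, E, F, H}.
{A, D, F}⁺: ADF→BEH adds B, E, H; BF→CDE adds C → {A, B, C, D, E, F, H}.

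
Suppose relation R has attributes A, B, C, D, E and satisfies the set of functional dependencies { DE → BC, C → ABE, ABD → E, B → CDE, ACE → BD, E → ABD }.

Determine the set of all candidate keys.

{B}⁺: B→CDE adds C, D, E; E→ABD adds A → {A, B, C, D, E}.
{C}⁺: C→ABE adds A, B, E; B→CDE adds D → {A, B, C, D, E}.
{E}⁺: E→ABD adds A, B, D; DE→BC adds C → {A, B, C, D, E}.

B; C; E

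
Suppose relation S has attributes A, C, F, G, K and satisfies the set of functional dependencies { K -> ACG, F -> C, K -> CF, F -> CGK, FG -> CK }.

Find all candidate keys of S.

{F}⁺: F→C adds C; F→CGK adds G, K; K→ACG adds A → {A, C, F, G, K}.
{K}⁺: K→ACG adds A, C, G; K→CF adds F → {A, C, F, G, K}.
Any other superkey contains one of these as a subset, so there are no further candidate keys.

F, K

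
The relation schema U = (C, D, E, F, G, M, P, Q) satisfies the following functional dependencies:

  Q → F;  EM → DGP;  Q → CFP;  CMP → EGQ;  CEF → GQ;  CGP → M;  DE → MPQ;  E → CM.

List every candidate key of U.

{E}⁺: E→CM adds C, M; EM→DGP adds D, G, P; CMP→EGQ adds Q; Q→F adds F → {C, D, E, F, G, M, P, Q}.
{G, Q}⁺: Q→F adds F; Q→CFP adds C, P; CGP→M adds M; CMP→EGQ adds E; EM→DGP adds D → {C, D, E, F, G, M, P, Q}.
{M, Q}⁺: Q→F adds F; Q→CFP adds C, P; CMP→EGQ adds E, G; EM→DGP adds D → {C, D, E, F, G, M, P, Q}.
{C, G, P}⁺: CGP→M adds M; CMP→EGQ adds E, Q; Q→F adds F; EM→DGP adds D → {C, D, E, F, G, M, P, Q}.
{C, M, P}⁺: CMP→EGQ adds E, G, Q; Q→F adds F; EM→DGP adds D → {C, D, E, F, G, M, P, Q}.
Any other superkey contains one of these as a subset, so there are no further candidate keys.

{E}; {G, Q}; {M, Q}; {C, G, P}; {C, M, P}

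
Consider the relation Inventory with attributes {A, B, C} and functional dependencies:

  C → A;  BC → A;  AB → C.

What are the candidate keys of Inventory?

Attribute B never appears on the right-hand side of any dependency, so B must belong to every candidate key.
{B}⁺ = {B}, which is not all of the schema, so we must add further attributes.
{A, B}⁺: AB→C adds C → {A, B, C}. Minimal: {B}⁺ = {B}; {A}⁺ = {A} — none reach the full schema.
{B, C}⁺: C→A adds A → {A, B, C}. Minimal: {C}⁺ = {A, C}; {B}⁺ = {B} — none reach the full schema.

(A, B), (B, C)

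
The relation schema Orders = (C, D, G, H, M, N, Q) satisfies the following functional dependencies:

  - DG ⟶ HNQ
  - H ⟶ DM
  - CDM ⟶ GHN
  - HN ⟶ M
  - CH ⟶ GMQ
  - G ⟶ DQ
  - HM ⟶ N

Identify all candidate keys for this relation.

Attribute C never appears on the right-hand side of any dependency, so C must belong to every candidate key.
{C}⁺ = {C}, which is not all of the schema, so we must add further attributes.
{C, G}⁺: G→DQ adds D, Q; DG→HNQ adds H, N; H→DM adds M → {C, D, G, H, M, N, Q}. Minimal: {G}⁺ = {D, G, H, M, N, Q}; {C}⁺ = {C} — none reach the full schema.
{C, H}⁺: H→DM adds D, M; CDM→GHN adds G, N; CH→GMQ adds Q → {C, D, G, H, M, N, Q}. Minimal: {H}⁺ = {D, H, M, N}; {C}⁺ = {C} — none reach the full schema.
{C, D, M}⁺: CDM→GHN adds G, H, N; CH→GMQ adds Q → {C, D, G, H, M, N, Q}. Minimal: {D, M}⁺ = {D, M}; {C, M}⁺ = {C, M}; {C, D}⁺ = {C, D} — none reach the full schema.
Any other superkey contains one of these as a subset, so there are no further candidate keys.

CG; CH; CDM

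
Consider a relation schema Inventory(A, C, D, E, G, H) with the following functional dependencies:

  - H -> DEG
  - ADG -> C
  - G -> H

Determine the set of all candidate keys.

Attribute A never appears on the right-hand side of any dependency, so A must belong to every candidate key.
{A}⁺ = {A}, which is not all of the schema, so we must add further attributes.
{A, G}⁺: G→H adds H; H→DEG adds D, E; ADG→C adds C → {A, C, D, E, G, H}. Minimal: {G}⁺ = {D, E, G, H}; {A}⁺ = {A} — none reach the full schema.
{A, H}⁺: H→DEG adds D, E, G; ADG→C adds C → {A, C, D, E, G, H}. Minimal: {H}⁺ = {D, E, G, H}; {A}⁺ = {A} — none reach the full schema.
Any other superkey contains one of these as a subset, so there are no further candidate keys.

(A, G); (A, H)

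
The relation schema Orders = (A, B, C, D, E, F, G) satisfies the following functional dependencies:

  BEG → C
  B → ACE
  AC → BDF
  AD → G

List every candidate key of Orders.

{B}⁺: B→ACE adds A, C, E; AC→BDF adds D, F; AD→G adds G → {A, B, C, D, E, F, G}.
{A, C}⁺: AC→BDF adds B, D, F; AD→G adds G; B→ACE adds E → {A, B, C, D, E, F, G}. Minimal: {C}⁺ = {C}; {A}⁺ = {A} — none reach the full schema.
Any other superkey contains one of these as a subset, so there are no further candidate keys.

B, AC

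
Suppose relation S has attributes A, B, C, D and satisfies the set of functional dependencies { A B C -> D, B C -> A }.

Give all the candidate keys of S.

{B, C}

Attributes B, C never appear on any right-hand side, so every candidate key must contain {B, C}.
{B, C}⁺ = {A, B, C, D}, which is all of the schema, so {B, C} is the only candidate key.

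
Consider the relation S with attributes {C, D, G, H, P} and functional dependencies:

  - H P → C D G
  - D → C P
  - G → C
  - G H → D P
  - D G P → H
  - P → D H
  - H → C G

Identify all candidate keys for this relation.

{D}⁺: D→CP adds C, P; P→DH adds H; H→CG adds G → {C, D, G, H, P}.
{H}⁺: H→CG adds C, G; GH→DP adds D, P → {C, D, G, H, P}.
{P}⁺: P→DH adds D, H; H→CG adds C, G → {C, D, G, H, P}.

(D); (H); (P)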